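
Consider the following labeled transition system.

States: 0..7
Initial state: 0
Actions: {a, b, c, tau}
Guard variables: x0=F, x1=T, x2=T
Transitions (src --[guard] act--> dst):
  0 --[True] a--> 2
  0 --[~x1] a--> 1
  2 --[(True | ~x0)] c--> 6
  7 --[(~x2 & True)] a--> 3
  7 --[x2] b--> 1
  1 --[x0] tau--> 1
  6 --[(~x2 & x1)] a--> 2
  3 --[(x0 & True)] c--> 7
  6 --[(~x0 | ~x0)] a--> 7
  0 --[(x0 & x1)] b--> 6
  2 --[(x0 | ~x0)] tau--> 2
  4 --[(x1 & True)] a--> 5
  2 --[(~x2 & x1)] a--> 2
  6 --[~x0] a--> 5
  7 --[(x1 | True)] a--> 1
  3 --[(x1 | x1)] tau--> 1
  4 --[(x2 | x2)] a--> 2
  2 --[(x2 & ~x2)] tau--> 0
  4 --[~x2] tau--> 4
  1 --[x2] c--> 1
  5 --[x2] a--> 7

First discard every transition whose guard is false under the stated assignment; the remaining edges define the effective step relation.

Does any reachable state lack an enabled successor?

Answer: DEADLOCK-FREE

Trace:
R = {0,1,2,5,6,7}
  0: a→2  [deg 1]
  1: c→1  [deg 1]
  2: c→6  tau→2  [deg 2]
  5: a→7  [deg 1]
  6: a→5  a→7  [deg 2]
  7: a→1  b→1  [deg 2]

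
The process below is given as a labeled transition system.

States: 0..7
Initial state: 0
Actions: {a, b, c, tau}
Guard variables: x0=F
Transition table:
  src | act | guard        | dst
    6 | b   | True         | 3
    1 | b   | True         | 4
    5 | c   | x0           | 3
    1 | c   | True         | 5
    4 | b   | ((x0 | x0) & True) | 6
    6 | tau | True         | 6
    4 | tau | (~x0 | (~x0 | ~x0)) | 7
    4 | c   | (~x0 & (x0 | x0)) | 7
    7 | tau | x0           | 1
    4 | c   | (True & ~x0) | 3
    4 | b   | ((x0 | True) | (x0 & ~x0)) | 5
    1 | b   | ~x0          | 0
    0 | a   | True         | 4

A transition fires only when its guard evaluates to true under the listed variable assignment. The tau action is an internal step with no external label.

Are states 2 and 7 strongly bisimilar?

Compute ~ classes (split until stable):
  P[0] = {{0,1,2,3,4,5,6,7}}
  P[1] = {{0},{1},{2,3,5,7},{4},{6}}
stable after 2 split(s): 5 block(s)
[2]={2,3,5,7}  [7]={2,3,5,7}

Answer: BISIMILAR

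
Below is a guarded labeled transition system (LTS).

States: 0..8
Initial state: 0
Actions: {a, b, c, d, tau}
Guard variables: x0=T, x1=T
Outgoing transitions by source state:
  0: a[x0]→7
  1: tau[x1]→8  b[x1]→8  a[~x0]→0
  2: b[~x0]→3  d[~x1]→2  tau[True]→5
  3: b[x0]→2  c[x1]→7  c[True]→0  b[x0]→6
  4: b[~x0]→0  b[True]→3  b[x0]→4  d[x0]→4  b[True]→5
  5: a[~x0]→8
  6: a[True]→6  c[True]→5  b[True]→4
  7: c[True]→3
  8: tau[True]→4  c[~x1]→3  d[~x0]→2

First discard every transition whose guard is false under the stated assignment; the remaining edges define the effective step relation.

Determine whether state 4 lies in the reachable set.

Guard filter leaves 17 enabled edge(s).
L0 = {0}
L1 = {7}  cumulative {0,7}
L2 = {3}  cumulative {0,3,7}
L3 = {2,6}  cumulative {0,2,3,6,7}
L4 = {4,5}  cumulative {0,2,3,4,5,6,7}
Reach set: {0,2,3,4,5,6,7}
Path to 4: a·c·b·b

Answer: REACHABLE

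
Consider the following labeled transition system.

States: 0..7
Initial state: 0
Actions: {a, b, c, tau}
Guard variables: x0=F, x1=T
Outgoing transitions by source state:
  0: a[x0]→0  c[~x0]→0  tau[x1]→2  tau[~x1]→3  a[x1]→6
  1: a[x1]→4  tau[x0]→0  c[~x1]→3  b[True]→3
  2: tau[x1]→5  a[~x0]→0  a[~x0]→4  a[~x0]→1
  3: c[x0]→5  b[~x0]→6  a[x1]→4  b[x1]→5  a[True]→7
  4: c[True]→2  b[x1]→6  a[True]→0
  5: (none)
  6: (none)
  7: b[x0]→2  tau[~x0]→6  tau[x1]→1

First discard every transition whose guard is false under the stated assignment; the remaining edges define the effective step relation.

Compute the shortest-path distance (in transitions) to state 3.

BFS to 3:
  Layer 0: {0}
  Layer 1: {2,6}
  Layer 2: {1,4,5}
  Layer 3: {3}
depth(3)=3, e.g. tau·a·b

Answer: 3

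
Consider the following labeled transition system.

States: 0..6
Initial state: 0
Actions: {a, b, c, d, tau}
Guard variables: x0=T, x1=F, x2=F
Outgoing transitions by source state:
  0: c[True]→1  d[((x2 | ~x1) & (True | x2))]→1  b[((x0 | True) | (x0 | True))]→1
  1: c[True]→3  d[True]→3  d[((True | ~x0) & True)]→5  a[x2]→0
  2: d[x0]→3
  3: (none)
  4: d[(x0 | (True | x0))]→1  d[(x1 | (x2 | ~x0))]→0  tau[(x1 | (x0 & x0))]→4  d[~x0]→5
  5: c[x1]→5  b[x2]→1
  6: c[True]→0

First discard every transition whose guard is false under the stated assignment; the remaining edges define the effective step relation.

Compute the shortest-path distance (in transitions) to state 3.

BFS to 3:
  depth 0: {0}
  depth 1: {1}
  depth 2: {3,5}
3 enters at depth 2; path b·c

Answer: 2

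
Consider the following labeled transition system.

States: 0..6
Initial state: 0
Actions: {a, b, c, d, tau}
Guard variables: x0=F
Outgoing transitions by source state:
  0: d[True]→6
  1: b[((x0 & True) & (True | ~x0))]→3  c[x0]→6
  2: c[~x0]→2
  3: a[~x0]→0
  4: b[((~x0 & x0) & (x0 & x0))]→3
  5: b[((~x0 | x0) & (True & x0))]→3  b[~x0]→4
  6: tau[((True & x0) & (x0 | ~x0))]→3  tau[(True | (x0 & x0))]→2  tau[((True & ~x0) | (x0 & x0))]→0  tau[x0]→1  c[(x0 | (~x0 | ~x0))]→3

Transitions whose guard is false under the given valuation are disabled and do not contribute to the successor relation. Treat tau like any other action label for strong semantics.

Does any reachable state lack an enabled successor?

Reach set: {0,2,3,6}
  0: d→6  [deg 1]
  2: c→2  [deg 1]
  3: a→0  [deg 1]
  6: c→3  tau→0  tau→2  [deg 3]

Answer: DEADLOCK-FREE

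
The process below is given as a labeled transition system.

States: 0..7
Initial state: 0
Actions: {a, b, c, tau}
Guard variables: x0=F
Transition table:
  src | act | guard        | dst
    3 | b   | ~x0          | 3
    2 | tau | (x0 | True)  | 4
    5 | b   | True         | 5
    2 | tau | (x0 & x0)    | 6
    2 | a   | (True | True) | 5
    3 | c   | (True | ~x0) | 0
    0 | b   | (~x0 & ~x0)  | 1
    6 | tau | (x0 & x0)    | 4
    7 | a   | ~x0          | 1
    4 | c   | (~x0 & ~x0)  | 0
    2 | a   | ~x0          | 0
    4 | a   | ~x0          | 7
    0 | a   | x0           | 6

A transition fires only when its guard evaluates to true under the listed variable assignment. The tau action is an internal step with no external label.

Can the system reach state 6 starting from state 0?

Answer: UNREACHABLE

Trace:
Guard filter leaves 10 enabled edge(s).
depth 0: {0}
depth 1: {1}  cumulative {0,1}
R = {0,1}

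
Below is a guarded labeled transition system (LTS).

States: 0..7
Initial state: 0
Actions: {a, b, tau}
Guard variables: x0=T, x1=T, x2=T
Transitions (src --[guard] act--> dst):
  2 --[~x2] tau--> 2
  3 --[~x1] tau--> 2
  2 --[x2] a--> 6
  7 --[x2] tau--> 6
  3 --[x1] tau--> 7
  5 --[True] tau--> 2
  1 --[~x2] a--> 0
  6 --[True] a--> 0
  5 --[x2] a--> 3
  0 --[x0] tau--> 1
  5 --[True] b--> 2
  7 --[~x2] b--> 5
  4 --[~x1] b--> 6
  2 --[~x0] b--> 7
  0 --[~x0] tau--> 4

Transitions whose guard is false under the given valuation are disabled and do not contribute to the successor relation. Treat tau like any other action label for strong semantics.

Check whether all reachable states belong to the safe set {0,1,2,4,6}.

Answer: INVARIANT HOLDS

Working:
Inv-set: {0,1,2,4,6}
R = {0,1}
  0: ✓
  1: ✓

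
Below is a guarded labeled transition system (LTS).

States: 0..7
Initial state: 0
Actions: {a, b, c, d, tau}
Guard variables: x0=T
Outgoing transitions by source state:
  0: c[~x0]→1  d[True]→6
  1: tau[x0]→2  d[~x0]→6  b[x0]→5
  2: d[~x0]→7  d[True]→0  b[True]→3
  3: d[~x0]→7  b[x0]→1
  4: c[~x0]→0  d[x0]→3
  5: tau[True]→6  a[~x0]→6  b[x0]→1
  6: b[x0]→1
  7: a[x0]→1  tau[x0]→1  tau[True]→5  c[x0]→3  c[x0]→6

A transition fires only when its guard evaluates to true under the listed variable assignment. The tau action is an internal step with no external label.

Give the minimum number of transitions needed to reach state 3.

Answer: 4

Working:
Layered search for 3:
  depth 0: {0}
  depth 1: {6}
  depth 2: {1}
  depth 3: {2,5}
  depth 4: {3}
first hit 3 at d=4 via d·b·tau·b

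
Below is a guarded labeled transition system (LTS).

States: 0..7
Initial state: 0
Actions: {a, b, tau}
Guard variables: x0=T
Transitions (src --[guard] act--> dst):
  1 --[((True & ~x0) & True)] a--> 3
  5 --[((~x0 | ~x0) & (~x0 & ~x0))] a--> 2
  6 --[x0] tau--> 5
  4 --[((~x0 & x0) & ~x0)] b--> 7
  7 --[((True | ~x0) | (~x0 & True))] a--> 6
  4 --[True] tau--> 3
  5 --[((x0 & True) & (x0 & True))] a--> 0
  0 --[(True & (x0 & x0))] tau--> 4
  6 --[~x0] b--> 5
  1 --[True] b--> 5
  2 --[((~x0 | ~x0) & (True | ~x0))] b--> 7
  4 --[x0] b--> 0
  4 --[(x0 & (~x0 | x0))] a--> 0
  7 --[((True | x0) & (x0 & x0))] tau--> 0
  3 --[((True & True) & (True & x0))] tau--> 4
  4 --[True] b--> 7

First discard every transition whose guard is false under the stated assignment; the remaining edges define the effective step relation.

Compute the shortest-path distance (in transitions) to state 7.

Answer: 2

Analysis:
Breadth-first toward 7:
  depth 0: {0}
  depth 1: {4}
  depth 2: {3,7}
7 enters at depth 2; path tau·b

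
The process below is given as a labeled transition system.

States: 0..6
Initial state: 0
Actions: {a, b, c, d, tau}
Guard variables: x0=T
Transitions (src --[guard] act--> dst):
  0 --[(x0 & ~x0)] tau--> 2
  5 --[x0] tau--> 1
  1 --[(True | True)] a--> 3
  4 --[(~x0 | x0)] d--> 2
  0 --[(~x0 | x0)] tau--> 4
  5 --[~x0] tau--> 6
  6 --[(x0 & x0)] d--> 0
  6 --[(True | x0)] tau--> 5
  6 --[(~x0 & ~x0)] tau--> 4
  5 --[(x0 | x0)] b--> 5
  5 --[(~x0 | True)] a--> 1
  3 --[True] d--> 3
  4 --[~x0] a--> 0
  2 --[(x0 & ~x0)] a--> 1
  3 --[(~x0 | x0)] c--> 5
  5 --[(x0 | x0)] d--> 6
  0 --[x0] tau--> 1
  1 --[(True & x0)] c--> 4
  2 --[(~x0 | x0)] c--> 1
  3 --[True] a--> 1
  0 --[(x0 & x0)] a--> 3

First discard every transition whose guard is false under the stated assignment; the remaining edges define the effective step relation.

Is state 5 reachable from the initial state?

16 transition(s) survive guard evaluation.
Layer 0: {0}
Layer 1: {1,3,4}  total {0,1,3,4}
Layer 2: {2,5}  total {0,1,2,3,4,5}
Layer 3: {6}  total {0,1,2,3,4,5,6}
Reach set: {0,1,2,3,4,5,6}
trace reaching 5: a·c

Answer: REACHABLE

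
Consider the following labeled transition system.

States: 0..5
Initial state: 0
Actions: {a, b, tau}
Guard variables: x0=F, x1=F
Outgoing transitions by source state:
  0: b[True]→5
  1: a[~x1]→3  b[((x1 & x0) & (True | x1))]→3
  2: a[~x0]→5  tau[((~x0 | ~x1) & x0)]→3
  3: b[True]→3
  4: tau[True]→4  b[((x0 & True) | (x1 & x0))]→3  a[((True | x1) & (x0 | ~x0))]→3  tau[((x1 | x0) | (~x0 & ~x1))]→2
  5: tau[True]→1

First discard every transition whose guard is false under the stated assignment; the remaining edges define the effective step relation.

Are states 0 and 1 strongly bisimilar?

Answer: NOT BISIMILAR

Analysis:
Refine partition for ~:
  round 0: {{0,1,2,3,4,5}}
  round 1: {{0,3},{1,2},{4},{5}}
  round 2: {{0},{1},{2},{3},{4},{5}}
stable after 3 split(s): 6 block(s)
[0]={0}  [1]={1}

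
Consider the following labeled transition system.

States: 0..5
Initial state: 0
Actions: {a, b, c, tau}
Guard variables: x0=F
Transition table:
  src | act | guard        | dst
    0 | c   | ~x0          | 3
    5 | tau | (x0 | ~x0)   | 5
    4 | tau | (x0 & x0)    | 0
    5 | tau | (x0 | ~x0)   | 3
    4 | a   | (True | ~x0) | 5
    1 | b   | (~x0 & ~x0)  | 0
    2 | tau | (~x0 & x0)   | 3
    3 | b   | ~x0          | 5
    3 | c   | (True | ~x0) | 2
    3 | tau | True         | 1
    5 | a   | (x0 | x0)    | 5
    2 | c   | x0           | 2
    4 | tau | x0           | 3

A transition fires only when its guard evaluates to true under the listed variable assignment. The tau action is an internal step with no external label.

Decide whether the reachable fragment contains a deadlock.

Answer: DEADLOCK at state 2

Analysis:
Reach set: {0,1,2,3,5}
  0: c→3  [deg 1]
  1: b→0  [deg 1]
  2: ∅  [no exit]
  3: b→5  c→2  tau→1  [deg 3]
  5: tau→3  tau→5  [deg 2]
Path to 2: c·c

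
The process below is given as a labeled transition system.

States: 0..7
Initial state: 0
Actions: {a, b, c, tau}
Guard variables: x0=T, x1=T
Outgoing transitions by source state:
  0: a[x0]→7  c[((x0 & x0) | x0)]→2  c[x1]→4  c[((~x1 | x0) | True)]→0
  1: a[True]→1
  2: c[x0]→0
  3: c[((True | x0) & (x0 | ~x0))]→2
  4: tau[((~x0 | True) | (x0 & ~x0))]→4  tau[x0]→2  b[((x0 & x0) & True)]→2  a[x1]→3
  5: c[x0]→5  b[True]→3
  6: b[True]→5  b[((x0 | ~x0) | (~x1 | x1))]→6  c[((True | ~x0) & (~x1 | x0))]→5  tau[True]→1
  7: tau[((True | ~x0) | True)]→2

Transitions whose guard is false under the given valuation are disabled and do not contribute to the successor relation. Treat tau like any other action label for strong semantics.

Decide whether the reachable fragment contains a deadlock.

R = {0,2,3,4,7}
  0: a→7  c→0  c→2  c→4  [deg 4]
  2: c→0  [deg 1]
  3: c→2  [deg 1]
  4: a→3  b→2  tau→2  tau→4  [deg 4]
  7: tau→2  [deg 1]

Answer: DEADLOCK-FREE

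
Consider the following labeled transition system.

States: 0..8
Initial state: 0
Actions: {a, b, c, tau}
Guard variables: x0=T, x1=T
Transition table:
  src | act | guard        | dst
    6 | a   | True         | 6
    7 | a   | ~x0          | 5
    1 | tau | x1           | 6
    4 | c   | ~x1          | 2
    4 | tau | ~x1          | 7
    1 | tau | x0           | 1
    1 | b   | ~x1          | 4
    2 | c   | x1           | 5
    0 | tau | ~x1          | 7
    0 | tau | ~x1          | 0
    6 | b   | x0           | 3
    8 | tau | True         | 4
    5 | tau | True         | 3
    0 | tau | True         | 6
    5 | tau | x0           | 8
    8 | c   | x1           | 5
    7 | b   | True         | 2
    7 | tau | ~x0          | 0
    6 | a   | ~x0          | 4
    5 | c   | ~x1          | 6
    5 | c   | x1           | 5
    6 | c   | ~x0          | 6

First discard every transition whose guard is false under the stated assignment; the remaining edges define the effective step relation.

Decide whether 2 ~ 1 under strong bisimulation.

Bisimulation quotient by refinement:
  round 0: {{0,1,2,3,4,5,6,7,8}}
  round 1: {{0,1},{2},{3,4},{5,8},{6},{7}}
  round 2: {{0},{1},{2},{3,4},{5},{6},{7},{8}}
stable after 3 split(s): 8 block(s)
[2]={2}  [1]={1}

Answer: NOT BISIMILAR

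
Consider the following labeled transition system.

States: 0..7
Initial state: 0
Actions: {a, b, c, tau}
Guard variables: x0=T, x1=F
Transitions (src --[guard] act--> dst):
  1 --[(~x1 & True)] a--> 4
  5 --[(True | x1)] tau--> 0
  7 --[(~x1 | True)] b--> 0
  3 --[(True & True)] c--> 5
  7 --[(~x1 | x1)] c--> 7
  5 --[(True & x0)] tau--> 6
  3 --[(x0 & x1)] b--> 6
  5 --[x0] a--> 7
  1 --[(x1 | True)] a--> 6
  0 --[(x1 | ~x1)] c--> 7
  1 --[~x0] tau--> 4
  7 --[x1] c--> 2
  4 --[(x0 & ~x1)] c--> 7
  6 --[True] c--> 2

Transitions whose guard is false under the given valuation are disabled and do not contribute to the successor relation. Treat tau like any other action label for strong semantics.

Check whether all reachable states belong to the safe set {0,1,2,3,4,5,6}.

Safe = {0,1,2,3,4,5,6}
Reach set: {0,7}
  0: ✓
  7: ✗ unsafe
counterexample path to 7: c

Answer: INVARIANT VIOLATED at state 7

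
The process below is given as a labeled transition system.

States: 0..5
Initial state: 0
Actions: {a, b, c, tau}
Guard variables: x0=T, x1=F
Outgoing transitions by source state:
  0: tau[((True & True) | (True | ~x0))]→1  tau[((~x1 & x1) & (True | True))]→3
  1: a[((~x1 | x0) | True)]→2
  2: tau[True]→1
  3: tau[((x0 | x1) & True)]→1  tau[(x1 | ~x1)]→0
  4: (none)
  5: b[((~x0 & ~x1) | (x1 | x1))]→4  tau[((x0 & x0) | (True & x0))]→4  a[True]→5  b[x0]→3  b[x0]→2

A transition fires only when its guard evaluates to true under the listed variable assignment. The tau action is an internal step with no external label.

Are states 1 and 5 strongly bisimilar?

Answer: NOT BISIMILAR

Trace:
Bisimulation quotient by refinement:
  round 0: {{0,1,2,3,4,5}}
  round 1: {{0,2,3},{1},{4},{5}}
  round 2: {{0,2},{1},{3},{4},{5}}
Fixed point at round 3; 5 class(es).
[1]={1}  [5]={5}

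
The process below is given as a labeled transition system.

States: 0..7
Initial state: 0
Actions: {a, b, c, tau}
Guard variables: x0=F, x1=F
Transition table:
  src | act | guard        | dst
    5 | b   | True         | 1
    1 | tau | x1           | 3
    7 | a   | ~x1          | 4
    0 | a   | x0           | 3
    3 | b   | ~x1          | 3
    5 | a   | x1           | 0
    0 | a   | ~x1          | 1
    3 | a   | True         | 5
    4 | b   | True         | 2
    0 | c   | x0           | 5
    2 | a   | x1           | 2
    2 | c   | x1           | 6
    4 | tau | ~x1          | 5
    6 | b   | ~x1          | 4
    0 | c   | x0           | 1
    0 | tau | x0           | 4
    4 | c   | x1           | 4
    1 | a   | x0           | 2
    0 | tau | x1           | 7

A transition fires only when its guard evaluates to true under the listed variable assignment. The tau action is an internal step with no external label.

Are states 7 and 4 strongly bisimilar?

Answer: NOT BISIMILAR

Trace:
Compute ~ classes (split until stable):
  P[0] = {{0,1,2,3,4,5,6,7}}
  P[1] = {{0,7},{1,2},{3},{4},{5,6}}
  P[2] = {{0},{1,2},{3},{4},{5},{6},{7}}
Fixed point at round 3; 7 class(es).
[7]={7}  [4]={4}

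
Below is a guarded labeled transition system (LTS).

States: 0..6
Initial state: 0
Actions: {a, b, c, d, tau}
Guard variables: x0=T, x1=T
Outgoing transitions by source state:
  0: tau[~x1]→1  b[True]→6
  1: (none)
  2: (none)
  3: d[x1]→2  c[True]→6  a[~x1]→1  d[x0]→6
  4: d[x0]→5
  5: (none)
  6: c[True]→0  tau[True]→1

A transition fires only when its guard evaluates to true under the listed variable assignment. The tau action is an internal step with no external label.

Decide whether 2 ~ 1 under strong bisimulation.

Bisimulation quotient by refinement:
  round 0: {{0,1,2,3,4,5,6}}
  round 1: {{0},{1,2,5},{3},{4},{6}}
5 equivalence class(es) (converged in 2)
2∈{1,2,5}, 1∈{1,2,5}

Answer: BISIMILAR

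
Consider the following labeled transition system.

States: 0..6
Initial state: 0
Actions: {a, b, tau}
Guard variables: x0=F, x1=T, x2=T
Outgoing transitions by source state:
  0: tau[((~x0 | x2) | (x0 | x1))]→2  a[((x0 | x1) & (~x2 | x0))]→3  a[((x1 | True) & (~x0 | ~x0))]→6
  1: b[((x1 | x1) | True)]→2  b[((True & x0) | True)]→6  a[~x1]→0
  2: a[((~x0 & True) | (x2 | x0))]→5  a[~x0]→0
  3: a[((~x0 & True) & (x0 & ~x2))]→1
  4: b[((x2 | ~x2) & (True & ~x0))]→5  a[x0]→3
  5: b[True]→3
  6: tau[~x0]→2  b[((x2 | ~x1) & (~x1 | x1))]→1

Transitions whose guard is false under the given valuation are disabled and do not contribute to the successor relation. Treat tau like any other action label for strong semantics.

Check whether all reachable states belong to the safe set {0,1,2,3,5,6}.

Safe = {0,1,2,3,5,6}
Reachable = {0,1,2,3,5,6}
  0: safe
  1: safe
  2: safe
  3: safe
  5: safe
  6: safe

Answer: INVARIANT HOLDS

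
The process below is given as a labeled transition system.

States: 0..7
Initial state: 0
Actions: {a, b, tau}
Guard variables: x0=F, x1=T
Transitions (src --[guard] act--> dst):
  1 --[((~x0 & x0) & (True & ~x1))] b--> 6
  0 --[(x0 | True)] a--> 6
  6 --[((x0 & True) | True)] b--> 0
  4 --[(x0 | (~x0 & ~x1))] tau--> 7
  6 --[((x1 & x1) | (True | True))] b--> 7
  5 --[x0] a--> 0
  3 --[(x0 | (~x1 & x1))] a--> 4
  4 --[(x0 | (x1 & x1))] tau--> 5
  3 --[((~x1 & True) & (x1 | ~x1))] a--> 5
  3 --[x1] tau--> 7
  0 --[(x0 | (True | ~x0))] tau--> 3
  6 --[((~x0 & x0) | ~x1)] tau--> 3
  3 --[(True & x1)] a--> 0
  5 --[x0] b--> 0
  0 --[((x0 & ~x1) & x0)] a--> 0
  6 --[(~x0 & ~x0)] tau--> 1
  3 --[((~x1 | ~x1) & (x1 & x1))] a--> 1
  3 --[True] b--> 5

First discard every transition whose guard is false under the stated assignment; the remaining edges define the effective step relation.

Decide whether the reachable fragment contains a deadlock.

Answer: DEADLOCK at state 1

Trace:
Reach set: {0,1,3,5,6,7}
  0: a→6  tau→3  [2 exit(s)]
  1: ∅  [STUCK]
  3: a→0  b→5  tau→7  [3 exit(s)]
  5: ∅  [STUCK]
  6: b→0  b→7  tau→1  [3 exit(s)]
  7: ∅  [STUCK]
trace reaching 1: a·tau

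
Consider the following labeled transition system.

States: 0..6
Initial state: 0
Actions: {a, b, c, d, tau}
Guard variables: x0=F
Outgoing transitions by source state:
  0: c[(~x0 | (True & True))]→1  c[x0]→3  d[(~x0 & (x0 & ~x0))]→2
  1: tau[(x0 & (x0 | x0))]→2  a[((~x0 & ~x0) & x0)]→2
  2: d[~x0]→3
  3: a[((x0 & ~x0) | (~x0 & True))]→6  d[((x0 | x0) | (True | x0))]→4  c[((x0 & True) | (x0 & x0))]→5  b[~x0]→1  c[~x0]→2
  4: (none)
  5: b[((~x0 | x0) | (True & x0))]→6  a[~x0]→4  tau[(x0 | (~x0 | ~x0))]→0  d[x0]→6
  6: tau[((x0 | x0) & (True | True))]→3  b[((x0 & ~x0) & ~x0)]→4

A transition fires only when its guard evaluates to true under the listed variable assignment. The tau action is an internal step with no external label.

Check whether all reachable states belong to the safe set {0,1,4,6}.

Answer: INVARIANT HOLDS

Trace:
Inv-set: {0,1,4,6}
Reach set: {0,1}
  0: safe
  1: safe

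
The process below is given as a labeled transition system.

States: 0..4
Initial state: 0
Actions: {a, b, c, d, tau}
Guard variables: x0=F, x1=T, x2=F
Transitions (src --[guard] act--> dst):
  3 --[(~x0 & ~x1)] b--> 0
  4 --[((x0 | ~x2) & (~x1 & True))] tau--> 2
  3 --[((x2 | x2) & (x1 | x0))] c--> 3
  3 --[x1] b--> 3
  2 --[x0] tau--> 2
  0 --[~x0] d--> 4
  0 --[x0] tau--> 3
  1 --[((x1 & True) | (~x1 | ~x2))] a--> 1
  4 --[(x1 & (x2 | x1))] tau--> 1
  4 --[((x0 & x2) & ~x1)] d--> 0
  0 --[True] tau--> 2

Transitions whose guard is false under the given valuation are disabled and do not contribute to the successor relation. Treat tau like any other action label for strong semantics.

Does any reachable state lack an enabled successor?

Answer: DEADLOCK at state 2

Analysis:
Reachable = {0,1,2,4}
  0: d→4  tau→2  [2 out]
  1: a→1  [1 out]
  2: ∅  [deadlock]
  4: tau→1  [1 out]
trace reaching 2: tau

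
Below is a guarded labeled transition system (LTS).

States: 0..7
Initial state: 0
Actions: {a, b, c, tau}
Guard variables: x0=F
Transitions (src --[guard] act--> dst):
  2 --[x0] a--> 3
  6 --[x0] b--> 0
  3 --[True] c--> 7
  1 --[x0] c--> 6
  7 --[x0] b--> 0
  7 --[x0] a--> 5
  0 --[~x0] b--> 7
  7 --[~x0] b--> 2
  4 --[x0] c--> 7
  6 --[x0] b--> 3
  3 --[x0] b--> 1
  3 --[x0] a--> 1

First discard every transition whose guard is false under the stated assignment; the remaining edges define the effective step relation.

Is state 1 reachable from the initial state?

Answer: UNREACHABLE

Analysis:
3 transition(s) survive guard evaluation.
Layer 0: {0}
Layer 1: {7}  total {0,7}
Layer 2: {2}  total {0,2,7}
Reachable = {0,2,7}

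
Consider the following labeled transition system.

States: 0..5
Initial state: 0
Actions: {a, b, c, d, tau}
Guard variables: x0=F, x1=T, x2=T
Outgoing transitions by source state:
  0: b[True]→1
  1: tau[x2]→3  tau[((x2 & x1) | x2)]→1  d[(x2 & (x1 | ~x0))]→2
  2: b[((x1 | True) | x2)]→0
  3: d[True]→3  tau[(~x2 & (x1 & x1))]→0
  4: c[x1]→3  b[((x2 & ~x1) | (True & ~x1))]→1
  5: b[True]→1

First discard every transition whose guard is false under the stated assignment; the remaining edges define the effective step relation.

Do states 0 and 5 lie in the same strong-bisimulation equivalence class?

Refine partition for ~:
  round 0: {{0,1,2,3,4,5}}
  round 1: {{0,2,5},{1},{3},{4}}
  round 2: {{0,5},{1},{2},{3},{4}}
5 equivalence class(es) (converged in 3)
0∈{0,5}, 5∈{0,5}

Answer: BISIMILAR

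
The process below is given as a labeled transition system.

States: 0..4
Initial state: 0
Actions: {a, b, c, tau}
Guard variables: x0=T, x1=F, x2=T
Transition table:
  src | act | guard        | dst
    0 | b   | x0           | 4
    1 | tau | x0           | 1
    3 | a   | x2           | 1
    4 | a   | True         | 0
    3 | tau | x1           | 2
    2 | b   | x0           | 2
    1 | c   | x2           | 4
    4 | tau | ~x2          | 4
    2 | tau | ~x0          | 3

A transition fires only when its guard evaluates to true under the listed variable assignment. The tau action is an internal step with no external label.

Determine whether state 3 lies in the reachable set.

6 transition(s) survive guard evaluation.
depth 0: {0}
depth 1: {4}  cumulative {0,4}
Reachable = {0,4}

Answer: UNREACHABLE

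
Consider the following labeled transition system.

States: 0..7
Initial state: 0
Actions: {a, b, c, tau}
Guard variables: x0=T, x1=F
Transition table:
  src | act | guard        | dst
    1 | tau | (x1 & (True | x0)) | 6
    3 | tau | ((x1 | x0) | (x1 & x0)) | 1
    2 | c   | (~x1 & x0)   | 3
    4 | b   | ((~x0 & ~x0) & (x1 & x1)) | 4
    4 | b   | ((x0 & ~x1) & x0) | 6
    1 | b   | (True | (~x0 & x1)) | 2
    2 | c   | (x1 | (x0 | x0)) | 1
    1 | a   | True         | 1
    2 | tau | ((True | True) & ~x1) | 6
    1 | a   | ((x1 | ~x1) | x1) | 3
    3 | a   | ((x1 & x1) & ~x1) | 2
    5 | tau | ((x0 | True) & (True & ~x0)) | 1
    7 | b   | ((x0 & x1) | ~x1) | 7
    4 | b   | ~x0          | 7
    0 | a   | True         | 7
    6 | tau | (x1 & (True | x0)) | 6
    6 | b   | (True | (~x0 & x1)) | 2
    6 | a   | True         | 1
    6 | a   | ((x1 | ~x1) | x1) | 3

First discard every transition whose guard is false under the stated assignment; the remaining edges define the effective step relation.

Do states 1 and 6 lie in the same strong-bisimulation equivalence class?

Answer: BISIMILAR

Working:
Refine partition for ~:
  P[0] = {{0,1,2,3,4,5,6,7}}
  P[1] = {{0},{1,6},{2},{3},{4,7},{5}}
  P[2] = {{0},{1,6},{2},{3},{4},{5},{7}}
7 equivalence class(es) (converged in 3)
class of 1: {1,6}; class of 6: {1,6}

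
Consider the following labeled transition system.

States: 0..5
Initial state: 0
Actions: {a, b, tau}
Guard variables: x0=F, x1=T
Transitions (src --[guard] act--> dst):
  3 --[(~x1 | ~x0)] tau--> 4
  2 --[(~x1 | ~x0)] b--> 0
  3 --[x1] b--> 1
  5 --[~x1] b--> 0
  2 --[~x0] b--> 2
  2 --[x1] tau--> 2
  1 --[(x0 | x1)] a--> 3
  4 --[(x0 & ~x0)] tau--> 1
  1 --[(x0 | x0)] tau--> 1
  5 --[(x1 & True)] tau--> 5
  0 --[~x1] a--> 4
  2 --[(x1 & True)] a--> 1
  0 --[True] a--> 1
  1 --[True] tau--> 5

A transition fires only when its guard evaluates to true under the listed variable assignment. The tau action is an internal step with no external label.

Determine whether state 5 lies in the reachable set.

Answer: REACHABLE

Working:
After dropping false guards: 10 live edges.
Layer 0: {0}
Layer 1: {1}  total {0,1}
Layer 2: {3,5}  total {0,1,3,5}
Layer 3: {4}  total {0,1,3,4,5}
Reachable = {0,1,3,4,5}
witness 5: a·tau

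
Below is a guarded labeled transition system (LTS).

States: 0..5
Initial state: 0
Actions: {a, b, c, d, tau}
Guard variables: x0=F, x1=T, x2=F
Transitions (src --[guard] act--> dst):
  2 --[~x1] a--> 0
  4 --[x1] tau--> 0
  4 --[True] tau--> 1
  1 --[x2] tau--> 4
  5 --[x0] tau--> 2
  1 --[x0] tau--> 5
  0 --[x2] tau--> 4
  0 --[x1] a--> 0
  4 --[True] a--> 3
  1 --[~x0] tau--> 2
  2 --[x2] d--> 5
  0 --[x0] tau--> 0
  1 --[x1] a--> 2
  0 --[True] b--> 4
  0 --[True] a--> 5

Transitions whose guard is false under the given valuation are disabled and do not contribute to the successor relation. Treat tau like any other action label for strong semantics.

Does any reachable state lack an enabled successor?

Reach set: {0,1,2,3,4,5}
  0: a→0  a→5  b→4  [deg 3]
  1: a→2  tau→2  [deg 2]
  2: ∅  [no exit]
  3: ∅  [no exit]
  4: a→3  tau→0  tau→1  [deg 3]
  5: ∅  [no exit]
Path to 2: b·tau·tau

Answer: DEADLOCK at state 2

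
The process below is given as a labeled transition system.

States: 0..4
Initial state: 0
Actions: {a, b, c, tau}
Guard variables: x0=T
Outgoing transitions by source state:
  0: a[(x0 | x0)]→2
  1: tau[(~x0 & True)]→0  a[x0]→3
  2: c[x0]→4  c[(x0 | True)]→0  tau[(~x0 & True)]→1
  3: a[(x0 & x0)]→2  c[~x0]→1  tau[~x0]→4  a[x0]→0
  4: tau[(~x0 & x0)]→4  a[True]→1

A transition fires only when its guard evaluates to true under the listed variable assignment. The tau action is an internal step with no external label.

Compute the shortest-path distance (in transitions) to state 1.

Answer: 3

Analysis:
Breadth-first toward 1:
  depth 0: {0}
  depth 1: {2}
  depth 2: {4}
  depth 3: {1}
depth(1)=3, e.g. a·c·a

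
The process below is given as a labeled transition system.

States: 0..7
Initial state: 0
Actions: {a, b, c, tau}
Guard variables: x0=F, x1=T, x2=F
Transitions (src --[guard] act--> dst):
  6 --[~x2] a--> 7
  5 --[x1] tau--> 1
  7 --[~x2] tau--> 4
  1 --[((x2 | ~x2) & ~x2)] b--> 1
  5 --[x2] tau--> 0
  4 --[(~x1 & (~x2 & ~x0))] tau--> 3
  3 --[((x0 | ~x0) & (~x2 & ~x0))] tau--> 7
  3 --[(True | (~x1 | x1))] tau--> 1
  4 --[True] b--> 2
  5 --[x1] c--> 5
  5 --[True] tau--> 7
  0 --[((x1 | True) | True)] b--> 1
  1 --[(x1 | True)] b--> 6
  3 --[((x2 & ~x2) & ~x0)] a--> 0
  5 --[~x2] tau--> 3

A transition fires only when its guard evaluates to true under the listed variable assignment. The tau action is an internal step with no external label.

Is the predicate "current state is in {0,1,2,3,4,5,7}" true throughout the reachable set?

Inv-set: {0,1,2,3,4,5,7}
Reachable = {0,1,2,4,6,7}
  0: ✓
  1: ✓
  2: ✓
  4: ✓
  6: outside
  7: ✓
witness against invariant: b·b → 6

Answer: INVARIANT VIOLATED at state 6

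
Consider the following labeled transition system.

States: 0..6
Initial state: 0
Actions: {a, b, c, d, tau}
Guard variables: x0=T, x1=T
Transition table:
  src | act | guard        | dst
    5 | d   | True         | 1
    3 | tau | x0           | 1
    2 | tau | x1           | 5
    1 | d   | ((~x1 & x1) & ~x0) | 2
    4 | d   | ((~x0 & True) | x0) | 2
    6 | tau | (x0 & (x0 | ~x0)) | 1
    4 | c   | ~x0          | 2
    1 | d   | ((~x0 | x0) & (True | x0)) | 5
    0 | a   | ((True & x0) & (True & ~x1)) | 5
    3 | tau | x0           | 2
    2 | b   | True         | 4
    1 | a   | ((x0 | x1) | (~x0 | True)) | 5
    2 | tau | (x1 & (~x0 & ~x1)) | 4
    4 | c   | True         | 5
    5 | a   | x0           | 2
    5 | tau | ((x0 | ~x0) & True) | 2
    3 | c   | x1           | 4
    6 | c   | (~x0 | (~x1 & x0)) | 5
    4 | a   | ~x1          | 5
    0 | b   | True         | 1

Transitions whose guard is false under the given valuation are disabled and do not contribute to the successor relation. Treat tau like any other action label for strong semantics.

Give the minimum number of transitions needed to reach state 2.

Breadth-first toward 2:
  L0 = {0}
  L1 = {1}
  L2 = {5}
  L3 = {2}
first hit 2 at d=3 via b·a·a

Answer: 3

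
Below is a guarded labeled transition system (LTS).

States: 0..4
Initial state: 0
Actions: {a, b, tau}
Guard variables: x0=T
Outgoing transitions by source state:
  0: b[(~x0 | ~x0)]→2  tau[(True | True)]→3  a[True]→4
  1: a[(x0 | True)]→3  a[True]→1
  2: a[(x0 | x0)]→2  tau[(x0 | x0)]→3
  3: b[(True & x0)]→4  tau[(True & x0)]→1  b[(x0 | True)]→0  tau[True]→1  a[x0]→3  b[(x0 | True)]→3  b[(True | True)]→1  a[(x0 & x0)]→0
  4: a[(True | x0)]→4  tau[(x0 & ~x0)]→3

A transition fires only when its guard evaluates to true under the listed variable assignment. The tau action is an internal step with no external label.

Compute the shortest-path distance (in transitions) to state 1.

Answer: 2

Working:
Layered search for 1:
  L0 = {0}
  L1 = {3,4}
  L2 = {1}
first hit 1 at d=2 via tau·b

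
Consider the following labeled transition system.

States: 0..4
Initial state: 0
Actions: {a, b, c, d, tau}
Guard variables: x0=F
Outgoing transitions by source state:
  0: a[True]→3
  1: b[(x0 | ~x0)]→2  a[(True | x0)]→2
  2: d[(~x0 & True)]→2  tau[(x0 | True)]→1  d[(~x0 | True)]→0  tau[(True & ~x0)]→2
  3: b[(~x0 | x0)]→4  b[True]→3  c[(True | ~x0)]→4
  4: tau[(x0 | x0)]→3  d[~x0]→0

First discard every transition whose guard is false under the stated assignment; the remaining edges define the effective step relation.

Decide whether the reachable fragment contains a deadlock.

Reach set: {0,3,4}
  0: a→3  [1 exit(s)]
  3: b→3  b→4  c→4  [3 exit(s)]
  4: d→0  [1 exit(s)]

Answer: DEADLOCK-FREE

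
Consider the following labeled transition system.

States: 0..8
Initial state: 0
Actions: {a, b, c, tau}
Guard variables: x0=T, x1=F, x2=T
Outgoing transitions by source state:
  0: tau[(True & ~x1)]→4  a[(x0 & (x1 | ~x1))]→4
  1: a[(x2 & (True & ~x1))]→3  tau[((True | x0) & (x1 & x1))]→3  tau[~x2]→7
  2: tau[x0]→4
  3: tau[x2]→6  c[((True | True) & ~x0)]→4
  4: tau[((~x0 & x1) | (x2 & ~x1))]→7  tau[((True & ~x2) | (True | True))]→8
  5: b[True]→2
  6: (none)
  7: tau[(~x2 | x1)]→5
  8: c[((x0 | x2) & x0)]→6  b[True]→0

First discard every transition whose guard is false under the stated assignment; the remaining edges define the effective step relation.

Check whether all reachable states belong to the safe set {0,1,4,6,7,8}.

Answer: INVARIANT HOLDS

Working:
Safe = {0,1,4,6,7,8}
Reach set: {0,4,6,7,8}
  0: ok
  4: ok
  6: ok
  7: ok
  8: ok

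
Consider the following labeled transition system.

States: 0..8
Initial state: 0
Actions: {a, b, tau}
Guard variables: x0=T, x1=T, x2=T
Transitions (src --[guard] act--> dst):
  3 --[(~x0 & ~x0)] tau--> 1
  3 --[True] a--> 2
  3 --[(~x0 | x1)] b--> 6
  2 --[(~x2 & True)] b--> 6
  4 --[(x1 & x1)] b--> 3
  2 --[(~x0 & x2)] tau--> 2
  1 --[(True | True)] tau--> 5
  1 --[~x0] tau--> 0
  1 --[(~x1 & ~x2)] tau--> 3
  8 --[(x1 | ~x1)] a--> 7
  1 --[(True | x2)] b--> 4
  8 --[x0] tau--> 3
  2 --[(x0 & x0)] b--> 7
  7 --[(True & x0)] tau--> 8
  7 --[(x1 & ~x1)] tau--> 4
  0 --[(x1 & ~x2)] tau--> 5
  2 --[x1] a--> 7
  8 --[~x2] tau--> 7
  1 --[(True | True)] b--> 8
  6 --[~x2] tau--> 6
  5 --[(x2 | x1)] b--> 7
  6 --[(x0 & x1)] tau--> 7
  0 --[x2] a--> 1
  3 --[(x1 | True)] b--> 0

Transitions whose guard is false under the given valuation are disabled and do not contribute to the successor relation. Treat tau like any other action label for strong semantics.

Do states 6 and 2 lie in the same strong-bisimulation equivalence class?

Answer: NOT BISIMILAR

Trace:
Refine partition for ~:
  P[0] = {{0,1,2,3,4,5,6,7,8}}
  P[1] = {{0},{1},{2,3},{4,5},{6,7},{8}}
  P[2] = {{0},{1},{2},{3},{4},{5},{6},{7},{8}}
Fixed point at round 3; 9 class(es).
[6]={6}  [2]={2}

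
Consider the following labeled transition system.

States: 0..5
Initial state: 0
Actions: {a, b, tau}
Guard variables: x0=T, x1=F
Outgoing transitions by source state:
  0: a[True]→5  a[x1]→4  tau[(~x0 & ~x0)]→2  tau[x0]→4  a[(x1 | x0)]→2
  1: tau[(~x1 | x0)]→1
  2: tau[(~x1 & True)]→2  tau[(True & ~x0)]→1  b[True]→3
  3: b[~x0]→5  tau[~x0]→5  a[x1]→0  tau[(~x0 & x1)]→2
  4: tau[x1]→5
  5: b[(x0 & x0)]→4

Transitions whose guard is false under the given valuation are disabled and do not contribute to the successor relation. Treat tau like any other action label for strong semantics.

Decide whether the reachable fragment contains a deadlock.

Answer: DEADLOCK at state 3

Trace:
Reachable = {0,2,3,4,5}
  0: a→2  a→5  tau→4  [deg 3]
  2: b→3  tau→2  [deg 2]
  3: ∅  [STUCK]
  4: ∅  [STUCK]
  5: b→4  [deg 1]
trace reaching 3: a·b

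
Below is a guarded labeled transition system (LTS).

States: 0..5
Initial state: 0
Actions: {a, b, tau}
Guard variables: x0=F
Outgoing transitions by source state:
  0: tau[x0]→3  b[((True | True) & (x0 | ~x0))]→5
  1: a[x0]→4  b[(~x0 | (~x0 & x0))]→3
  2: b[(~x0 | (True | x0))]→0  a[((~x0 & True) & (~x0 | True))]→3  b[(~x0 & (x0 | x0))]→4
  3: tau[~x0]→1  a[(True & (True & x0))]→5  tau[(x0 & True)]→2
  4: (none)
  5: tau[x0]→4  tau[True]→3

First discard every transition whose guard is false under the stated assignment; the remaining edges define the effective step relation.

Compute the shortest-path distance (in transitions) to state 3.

BFS to 3:
  Layer 0: {0}
  Layer 1: {5}
  Layer 2: {3}
first hit 3 at d=2 via b·tau

Answer: 2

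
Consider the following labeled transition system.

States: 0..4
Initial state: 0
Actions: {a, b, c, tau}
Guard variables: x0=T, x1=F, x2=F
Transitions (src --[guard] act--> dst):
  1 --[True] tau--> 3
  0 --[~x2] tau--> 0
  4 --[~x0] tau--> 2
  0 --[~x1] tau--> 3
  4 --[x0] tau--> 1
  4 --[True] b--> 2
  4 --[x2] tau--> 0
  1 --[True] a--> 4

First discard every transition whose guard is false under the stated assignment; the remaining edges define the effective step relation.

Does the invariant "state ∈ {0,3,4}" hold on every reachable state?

Answer: INVARIANT HOLDS

Analysis:
Allowed set {0,3,4}
R = {0,3}
  0: safe
  3: safe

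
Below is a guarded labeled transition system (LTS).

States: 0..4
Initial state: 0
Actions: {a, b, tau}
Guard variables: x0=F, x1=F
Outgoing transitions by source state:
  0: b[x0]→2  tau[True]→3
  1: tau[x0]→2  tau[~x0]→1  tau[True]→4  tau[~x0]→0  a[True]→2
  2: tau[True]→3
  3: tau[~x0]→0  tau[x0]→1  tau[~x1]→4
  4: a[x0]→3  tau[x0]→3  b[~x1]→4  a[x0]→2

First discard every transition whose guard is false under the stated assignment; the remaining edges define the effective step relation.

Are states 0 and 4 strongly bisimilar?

Refine partition for ~:
  P[0] = {{0,1,2,3,4}}
  P[1] = {{0,2,3},{1},{4}}
  P[2] = {{0,2},{1},{3},{4}}
Fixed point at round 3; 4 class(es).
[0]={0,2}  [4]={4}

Answer: NOT BISIMILAR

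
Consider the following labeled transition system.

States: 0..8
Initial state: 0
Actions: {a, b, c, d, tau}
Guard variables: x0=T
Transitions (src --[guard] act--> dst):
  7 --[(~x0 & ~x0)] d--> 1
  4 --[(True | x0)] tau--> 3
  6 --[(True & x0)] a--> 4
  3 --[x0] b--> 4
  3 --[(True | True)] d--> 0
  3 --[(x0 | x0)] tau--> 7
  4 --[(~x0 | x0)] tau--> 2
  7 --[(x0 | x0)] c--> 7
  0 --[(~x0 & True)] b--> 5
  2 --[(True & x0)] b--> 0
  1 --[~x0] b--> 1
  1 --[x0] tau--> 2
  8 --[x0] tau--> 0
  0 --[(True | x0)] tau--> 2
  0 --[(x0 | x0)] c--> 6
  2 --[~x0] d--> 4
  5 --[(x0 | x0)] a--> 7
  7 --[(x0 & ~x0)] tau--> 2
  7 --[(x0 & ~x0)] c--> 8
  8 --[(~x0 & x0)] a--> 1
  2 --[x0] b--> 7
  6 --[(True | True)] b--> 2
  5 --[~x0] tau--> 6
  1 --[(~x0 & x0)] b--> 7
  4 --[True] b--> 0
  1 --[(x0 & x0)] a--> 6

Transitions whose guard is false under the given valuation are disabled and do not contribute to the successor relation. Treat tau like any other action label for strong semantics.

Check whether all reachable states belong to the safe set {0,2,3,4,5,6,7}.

Answer: INVARIANT HOLDS

Analysis:
Inv-set: {0,2,3,4,5,6,7}
R = {0,2,3,4,6,7}
  0: ok
  2: ok
  3: ok
  4: ok
  6: ok
  7: ok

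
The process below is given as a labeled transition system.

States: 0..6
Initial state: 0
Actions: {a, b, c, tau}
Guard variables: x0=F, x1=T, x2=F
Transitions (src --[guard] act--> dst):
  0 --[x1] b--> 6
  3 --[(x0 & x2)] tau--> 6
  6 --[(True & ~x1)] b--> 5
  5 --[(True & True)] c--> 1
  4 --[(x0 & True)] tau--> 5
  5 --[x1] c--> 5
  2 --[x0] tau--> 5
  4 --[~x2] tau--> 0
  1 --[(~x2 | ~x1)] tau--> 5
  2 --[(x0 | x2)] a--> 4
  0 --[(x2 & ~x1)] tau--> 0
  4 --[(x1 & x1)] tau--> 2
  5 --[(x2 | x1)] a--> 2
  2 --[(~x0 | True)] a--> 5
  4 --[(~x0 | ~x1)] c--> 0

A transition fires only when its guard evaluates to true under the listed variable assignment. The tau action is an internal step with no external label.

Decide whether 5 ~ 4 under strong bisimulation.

Answer: NOT BISIMILAR

Working:
Compute ~ classes (split until stable):
  P[0] = {{0,1,2,3,4,5,6}}
  P[1] = {{0},{1},{2},{3,6},{4},{5}}
stable after 2 split(s): 6 block(s)
5∈{5}, 4∈{4}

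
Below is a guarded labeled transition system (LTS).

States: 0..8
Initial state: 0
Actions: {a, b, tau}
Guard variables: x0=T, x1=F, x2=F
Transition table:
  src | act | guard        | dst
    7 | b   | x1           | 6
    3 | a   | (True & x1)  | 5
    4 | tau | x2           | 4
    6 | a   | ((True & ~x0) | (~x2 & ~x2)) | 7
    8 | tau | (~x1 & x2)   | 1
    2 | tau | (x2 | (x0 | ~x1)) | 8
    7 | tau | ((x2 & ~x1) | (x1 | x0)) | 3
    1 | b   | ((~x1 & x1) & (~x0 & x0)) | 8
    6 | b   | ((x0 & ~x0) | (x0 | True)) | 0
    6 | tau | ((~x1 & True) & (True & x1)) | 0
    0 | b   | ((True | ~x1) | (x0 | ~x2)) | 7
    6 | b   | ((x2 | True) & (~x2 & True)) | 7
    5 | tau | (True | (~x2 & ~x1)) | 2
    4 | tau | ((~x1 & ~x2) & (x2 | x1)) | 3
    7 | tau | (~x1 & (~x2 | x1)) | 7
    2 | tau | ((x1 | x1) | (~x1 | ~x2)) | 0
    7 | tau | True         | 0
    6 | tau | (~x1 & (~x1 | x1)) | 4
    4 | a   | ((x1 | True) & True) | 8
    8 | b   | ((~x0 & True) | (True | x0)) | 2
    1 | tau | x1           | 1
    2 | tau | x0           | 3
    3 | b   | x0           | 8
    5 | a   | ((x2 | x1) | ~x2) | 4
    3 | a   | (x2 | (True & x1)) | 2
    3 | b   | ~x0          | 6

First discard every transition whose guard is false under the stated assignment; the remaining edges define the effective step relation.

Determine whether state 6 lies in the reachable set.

After dropping false guards: 16 live edges.
Layer 0: {0}
Layer 1: {7}  total {0,7}
Layer 2: {3}  total {0,3,7}
Layer 3: {8}  total {0,3,7,8}
Layer 4: {2}  total {0,2,3,7,8}
Reach set: {0,2,3,7,8}

Answer: UNREACHABLE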